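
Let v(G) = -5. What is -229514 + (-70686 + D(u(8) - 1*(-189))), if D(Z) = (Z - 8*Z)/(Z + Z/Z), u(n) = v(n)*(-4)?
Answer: -9006209/30 ≈ -3.0021e+5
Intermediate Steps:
u(n) = 20 (u(n) = -5*(-4) = 20)
D(Z) = -7*Z/(1 + Z) (D(Z) = (-7*Z)/(Z + 1) = (-7*Z)/(1 + Z) = -7*Z/(1 + Z))
-229514 + (-70686 + D(u(8) - 1*(-189))) = -229514 + (-70686 - 7*(20 - 1*(-189))/(1 + (20 - 1*(-189)))) = -229514 + (-70686 - 7*(20 + 189)/(1 + (20 + 189))) = -229514 + (-70686 - 7*209/(1 + 209)) = -229514 + (-70686 - 7*209/210) = -229514 + (-70686 - 7*209*1/210) = -229514 + (-70686 - 209/30) = -229514 - 2120789/30 = -9006209/30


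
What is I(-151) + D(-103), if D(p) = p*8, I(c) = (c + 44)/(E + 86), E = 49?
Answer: -111347/135 ≈ -824.79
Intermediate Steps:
I(c) = 44/135 + c/135 (I(c) = (c + 44)/(49 + 86) = (44 + c)/135 = (44 + c)*(1/135) = 44/135 + c/135)
D(p) = 8*p
I(-151) + D(-103) = (44/135 + (1/135)*(-151)) + 8*(-103) = (44/135 - 151/135) - 824 = -107/135 - 824 = -111347/135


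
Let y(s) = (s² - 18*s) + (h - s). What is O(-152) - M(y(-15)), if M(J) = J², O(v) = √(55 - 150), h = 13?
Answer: -273529 + I*√95 ≈ -2.7353e+5 + 9.7468*I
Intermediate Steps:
O(v) = I*√95 (O(v) = √(-95) = I*√95)
y(s) = 13 + s² - 19*s (y(s) = (s² - 18*s) + (13 - s) = 13 + s² - 19*s)
O(-152) - M(y(-15)) = I*√95 - (13 + (-15)² - 19*(-15))² = I*√95 - (13 + 225 + 285)² = I*√95 - 1*523² = I*√95 - 1*273529 = I*√95 - 273529 = -273529 + I*√95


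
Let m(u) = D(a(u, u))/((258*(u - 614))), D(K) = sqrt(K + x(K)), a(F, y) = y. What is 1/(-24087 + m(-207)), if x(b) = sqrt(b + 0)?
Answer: -211818/(5102060166 + sqrt(3)*sqrt(-69 + I*sqrt(23))) ≈ -4.1516e-5 + 1.1714e-13*I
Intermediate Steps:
x(b) = sqrt(b)
D(K) = sqrt(K + sqrt(K))
m(u) = sqrt(u + sqrt(u))/(-158412 + 258*u) (m(u) = sqrt(u + sqrt(u))/((258*(u - 614))) = sqrt(u + sqrt(u))/((258*(-614 + u))) = sqrt(u + sqrt(u))/(-158412 + 258*u))
1/(-24087 + m(-207)) = 1/(-24087 + sqrt(-207 + sqrt(-207))/(258*(-614 - 207))) = 1/(-24087 + (1/258)*sqrt(-207 + 3*I*sqrt(23))/(-821)) = 1/(-24087 + (1/258)*(-1/821)*sqrt(-207 + 3*I*sqrt(23))) = 1/(-24087 - sqrt(-207 + 3*I*sqrt(23))/211818)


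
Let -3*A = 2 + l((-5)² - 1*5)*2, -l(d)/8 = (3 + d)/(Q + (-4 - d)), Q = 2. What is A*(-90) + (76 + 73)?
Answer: 7819/11 ≈ 710.82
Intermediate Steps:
l(d) = -8*(3 + d)/(-2 - d) (l(d) = -8*(3 + d)/(2 + (-4 - d)) = -8*(3 + d)/(-2 - d))
A = -206/33 (A = -(2 + (8*(3 + ((-5)² - 1*5))/(2 + ((-5)² - 1*5)))*2)/3 = -(2 + (8*(3 + (25 - 5))/(2 + (25 - 5)))*2)/3 = -(2 + (8*(3 + 20)/(2 + 20))*2)/3 = -(2 + (8*23/22)*2)/3 = -(2 + (8*(1/22)*23)*2)/3 = -(2 + (92/11)*2)/3 = -(2 + 184/11)/3 = -⅓*206/11 = -206/33 ≈ -6.2424)
A*(-90) + (76 + 73) = -206/33*(-90) + (76 + 73) = 6180/11 + 149 = 7819/11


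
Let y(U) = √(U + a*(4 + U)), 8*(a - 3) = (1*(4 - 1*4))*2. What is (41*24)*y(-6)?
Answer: 1968*I*√3 ≈ 3408.7*I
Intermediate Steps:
a = 3 (a = 3 + ((1*(4 - 1*4))*2)/8 = 3 + ((1*(4 - 4))*2)/8 = 3 + ((1*0)*2)/8 = 3 + (0*2)/8 = 3 + (⅛)*0 = 3 + 0 = 3)
y(U) = √(12 + 4*U) (y(U) = √(U + 3*(4 + U)) = √(U + (12 + 3*U)) = √(12 + 4*U))
(41*24)*y(-6) = (41*24)*(2*√(3 - 6)) = 984*(2*√(-3)) = 984*(2*(I*√3)) = 984*(2*I*√3) = 1968*I*√3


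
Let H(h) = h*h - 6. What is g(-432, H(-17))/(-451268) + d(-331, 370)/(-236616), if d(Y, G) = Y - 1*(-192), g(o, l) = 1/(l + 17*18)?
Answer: 9236381453/15722946983208 ≈ 0.00058745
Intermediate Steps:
H(h) = -6 + h² (H(h) = h² - 6 = -6 + h²)
g(o, l) = 1/(306 + l) (g(o, l) = 1/(l + 306) = 1/(306 + l))
d(Y, G) = 192 + Y (d(Y, G) = Y + 192 = 192 + Y)
g(-432, H(-17))/(-451268) + d(-331, 370)/(-236616) = 1/((306 + (-6 + (-17)²))*(-451268)) + (192 - 331)/(-236616) = -1/451268/(306 + (-6 + 289)) - 139*(-1/236616) = -1/451268/(306 + 283) + 139/236616 = -1/451268/589 + 139/236616 = (1/589)*(-1/451268) + 139/236616 = -1/265796852 + 139/236616 = 9236381453/15722946983208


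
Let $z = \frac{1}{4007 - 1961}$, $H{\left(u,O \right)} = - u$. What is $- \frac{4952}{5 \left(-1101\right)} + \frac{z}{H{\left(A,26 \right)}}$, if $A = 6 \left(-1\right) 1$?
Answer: $\frac{20265419}{22526460} \approx 0.89963$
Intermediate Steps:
$A = -6$ ($A = \left(-6\right) 1 = -6$)
$z = \frac{1}{2046} \approx 0.00048876$
$- \frac{4952}{5 \left(-1101\right)} + \frac{z}{H{\left(A,26 \right)}} = - \frac{4952}{5 \left(-1101\right)} + \frac{1}{2046 \left(\left(-1\right) \left(-6\right)\right)} = - \frac{4952}{-5505} + \frac{1}{2046 \cdot 6} = \left(-4952\right) \left(- \frac{1}{5505}\right) + \frac{1}{2046} \cdot \frac{1}{6} = \frac{4952}{5505} + \frac{1}{12276} = \frac{20265419}{22526460}$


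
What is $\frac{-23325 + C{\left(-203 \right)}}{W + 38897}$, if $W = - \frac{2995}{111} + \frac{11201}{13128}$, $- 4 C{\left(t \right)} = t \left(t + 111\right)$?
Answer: $- \frac{4532564528}{6293660503} \approx -0.72018$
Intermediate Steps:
$C{\left(t \right)} = - \frac{t \left(111 + t\right)}{4}$ ($C{\left(t \right)} = - \frac{t \left(t + 111\right)}{4} = - \frac{t \left(111 + t\right)}{4}$)
$W = - \frac{4230561}{161912}$ ($W = \left(-2995\right) \frac{1}{111} + 11201 \cdot \frac{1}{13128} = - \frac{2995}{111} + \frac{11201}{13128} = - \frac{4230561}{161912} \approx -26.129$)
$\frac{-23325 + C{\left(-203 \right)}}{W + 38897} = \frac{-23325 - - \frac{203 \left(111 - 203\right)}{4}}{- \frac{4230561}{161912} + 38897} = \frac{-23325 - \left(- \frac{203}{4}\right) \left(-92\right)}{\frac{6293660503}{161912}} = \left(-23325 - 4669\right) \frac{161912}{6293660503} = \left(-27994\right) \frac{161912}{6293660503} = - \frac{4532564528}{6293660503}$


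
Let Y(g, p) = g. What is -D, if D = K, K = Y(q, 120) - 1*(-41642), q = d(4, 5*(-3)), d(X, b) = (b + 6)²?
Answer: -41723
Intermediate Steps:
d(X, b) = (6 + b)²
q = 81 (q = (6 + 5*(-3))² = (6 - 15)² = (-9)² = 81)
K = 41723 (K = 81 - 1*(-41642) = 81 + 41642 = 41723)
D = 41723
-D = -1*41723 = -41723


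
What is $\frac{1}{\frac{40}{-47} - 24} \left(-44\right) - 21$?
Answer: $- \frac{5615}{292} \approx -19.229$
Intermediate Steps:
$\frac{1}{\frac{40}{-47} - 24} \left(-44\right) - 21 = \frac{1}{40 \left(- \frac{1}{47}\right) - 24} \left(-44\right) - 21 = \frac{1}{- \frac{40}{47} - 24} \left(-44\right) - 21 = \frac{1}{- \frac{1168}{47}} \left(-44\right) - 21 = \left(- \frac{47}{1168}\right) \left(-44\right) - 21 = \frac{517}{292} - 21 = - \frac{5615}{292}$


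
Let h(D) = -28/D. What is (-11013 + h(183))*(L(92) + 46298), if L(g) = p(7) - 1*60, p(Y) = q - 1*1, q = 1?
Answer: -1527678506/3 ≈ -5.0923e+8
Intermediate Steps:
p(Y) = 0 (p(Y) = 1 - 1*1 = 1 - 1 = 0)
L(g) = -60 (L(g) = 0 - 1*60 = 0 - 60 = -60)
(-11013 + h(183))*(L(92) + 46298) = (-11013 - 28/183)*(-60 + 46298) = (-11013 - 28*1/183)*46238 = (-11013 - 28/183)*46238 = -2015407/183*46238 = -1527678506/3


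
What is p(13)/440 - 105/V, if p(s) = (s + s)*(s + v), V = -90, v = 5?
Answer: 368/165 ≈ 2.2303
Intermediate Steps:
p(s) = 2*s*(5 + s) (p(s) = (s + s)*(s + 5) = (2*s)*(5 + s) = 2*s*(5 + s))
p(13)/440 - 105/V = (2*13*(5 + 13))/440 - 105/(-90) = (2*13*18)*(1/440) - 105*(-1/90) = 468*(1/440) + 7/6 = 117/110 + 7/6 = 368/165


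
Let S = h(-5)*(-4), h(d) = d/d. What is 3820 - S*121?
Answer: 4304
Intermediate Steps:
h(d) = 1
S = -4 (S = 1*(-4) = -4)
3820 - S*121 = 3820 - (-4)*121 = 3820 - 1*(-484) = 3820 + 484 = 4304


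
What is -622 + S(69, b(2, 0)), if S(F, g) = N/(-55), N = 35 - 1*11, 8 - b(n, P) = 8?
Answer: -34234/55 ≈ -622.44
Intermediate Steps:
b(n, P) = 0 (b(n, P) = 8 - 1*8 = 8 - 8 = 0)
N = 24 (N = 35 - 11 = 24)
S(F, g) = -24/55 (S(F, g) = 24/(-55) = 24*(-1/55) = -24/55)
-622 + S(69, b(2, 0)) = -622 - 24/55 = -34234/55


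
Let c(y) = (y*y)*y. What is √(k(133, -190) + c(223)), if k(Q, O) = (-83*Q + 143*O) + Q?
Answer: √11051491 ≈ 3324.4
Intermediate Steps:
c(y) = y³ (c(y) = y²*y = y³)
k(Q, O) = -82*Q + 143*O
√(k(133, -190) + c(223)) = √((-82*133 + 143*(-190)) + 223³) = √((-10906 - 27170) + 11089567) = √(-38076 + 11089567) = √11051491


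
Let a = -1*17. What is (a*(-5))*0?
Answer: 0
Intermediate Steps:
a = -17
(a*(-5))*0 = -17*(-5)*0 = 85*0 = 0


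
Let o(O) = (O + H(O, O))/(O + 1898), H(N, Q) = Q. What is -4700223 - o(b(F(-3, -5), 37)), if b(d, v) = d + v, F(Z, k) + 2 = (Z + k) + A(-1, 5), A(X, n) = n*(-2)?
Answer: -9000927079/1915 ≈ -4.7002e+6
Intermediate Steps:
A(X, n) = -2*n
F(Z, k) = -12 + Z + k (F(Z, k) = -2 + ((Z + k) - 2*5) = -2 + ((Z + k) - 10) = -2 + (-10 + Z + k) = -12 + Z + k)
o(O) = 2*O/(1898 + O) (o(O) = (O + O)/(O + 1898) = (2*O)/(1898 + O) = 2*O/(1898 + O))
-4700223 - o(b(F(-3, -5), 37)) = -4700223 - 2*((-12 - 3 - 5) + 37)/(1898 + ((-12 - 3 - 5) + 37)) = -4700223 - 2*(-20 + 37)/(1898 + (-20 + 37)) = -4700223 - 2*17/(1898 + 17) = -4700223 - 2*17/1915 = -4700223 - 1*34/1915 = -4700223 - 34/1915 = -9000927079/1915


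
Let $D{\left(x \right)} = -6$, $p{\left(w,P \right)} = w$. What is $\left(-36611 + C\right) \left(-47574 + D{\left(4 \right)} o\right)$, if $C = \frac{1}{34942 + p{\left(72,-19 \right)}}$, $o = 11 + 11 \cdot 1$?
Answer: $\frac{30577102331709}{17507} \approx 1.7466 \cdot 10^{9}$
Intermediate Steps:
$o = 22$ ($o = 11 + 11 = 22$)
$C = \frac{1}{35014}$ ($C = \frac{1}{34942 + 72} = \frac{1}{35014} \approx 2.856 \cdot 10^{-5}$)
$\left(-36611 + C\right) \left(-47574 + D{\left(4 \right)} o\right) = \left(-36611 + \frac{1}{35014}\right) \left(-47574 - 132\right) = - \frac{1281897553 \left(-47574 - 132\right)}{35014} = \left(- \frac{1281897553}{35014}\right) \left(-47706\right) = \frac{30577102331709}{17507}$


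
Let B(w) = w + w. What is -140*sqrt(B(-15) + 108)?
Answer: -140*sqrt(78) ≈ -1236.4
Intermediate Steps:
B(w) = 2*w
-140*sqrt(B(-15) + 108) = -140*sqrt(2*(-15) + 108) = -140*sqrt(-30 + 108) = -140*sqrt(78)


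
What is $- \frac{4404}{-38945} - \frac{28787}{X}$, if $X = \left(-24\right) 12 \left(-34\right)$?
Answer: $- \frac{1077985747}{381349440} \approx -2.8268$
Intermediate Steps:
$X = 9792$ ($X = \left(-288\right) \left(-34\right) = 9792$)
$- \frac{4404}{-38945} - \frac{28787}{X} = - \frac{4404}{-38945} - \frac{28787}{9792} = \left(-4404\right) \left(- \frac{1}{38945}\right) - \frac{28787}{9792} = \frac{4404}{38945} - \frac{28787}{9792} = - \frac{1077985747}{381349440}$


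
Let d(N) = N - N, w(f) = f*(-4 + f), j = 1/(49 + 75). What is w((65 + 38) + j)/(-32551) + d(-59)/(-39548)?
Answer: -156814121/500504176 ≈ -0.31331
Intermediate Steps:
j = 1/124 ≈ 0.0080645
d(N) = 0
w((65 + 38) + j)/(-32551) + d(-59)/(-39548) = (((65 + 38) + 1/124)*(-4 + ((65 + 38) + 1/124)))/(-32551) + 0/(-39548) = ((103 + 1/124)*(-4 + (103 + 1/124)))*(-1/32551) + 0*(-1/39548) = (12773*(-4 + 12773/124)/124)*(-1/32551) + 0 = ((12773/124)*(12277/124))*(-1/32551) + 0 = (156814121/15376)*(-1/32551) + 0 = -156814121/500504176 + 0 = -156814121/500504176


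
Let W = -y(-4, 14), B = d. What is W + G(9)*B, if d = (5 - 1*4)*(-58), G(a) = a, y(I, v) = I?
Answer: -518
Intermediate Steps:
d = -58 (d = (5 - 4)*(-58) = 1*(-58) = -58)
B = -58
W = 4 (W = -1*(-4) = 4)
W + G(9)*B = 4 + 9*(-58) = 4 - 522 = -518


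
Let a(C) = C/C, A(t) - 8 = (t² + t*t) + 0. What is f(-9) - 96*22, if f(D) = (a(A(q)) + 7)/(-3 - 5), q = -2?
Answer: -2113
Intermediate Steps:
A(t) = 8 + 2*t² (A(t) = 8 + ((t² + t*t) + 0) = 8 + ((t² + t²) + 0) = 8 + (2*t² + 0) = 8 + 2*t²)
a(C) = 1
f(D) = -1 (f(D) = (1 + 7)/(-3 - 5) = 8/(-8) = 8*(-⅛) = -1)
f(-9) - 96*22 = -1 - 96*22 = -1 - 2112 = -2113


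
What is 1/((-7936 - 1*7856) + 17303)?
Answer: 1/1511 ≈ 0.00066181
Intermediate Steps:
1/((-7936 - 1*7856) + 17303) = 1/((-7936 - 7856) + 17303) = 1/(-15792 + 17303) = 1/1511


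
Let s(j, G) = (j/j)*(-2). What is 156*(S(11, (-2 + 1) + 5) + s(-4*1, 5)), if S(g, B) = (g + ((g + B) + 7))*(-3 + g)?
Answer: 40872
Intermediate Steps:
S(g, B) = (-3 + g)*(7 + B + 2*g) (S(g, B) = (g + ((B + g) + 7))*(-3 + g) = (g + (7 + B + g))*(-3 + g) = (7 + B + 2*g)*(-3 + g) = (-3 + g)*(7 + B + 2*g))
s(j, G) = -2 (s(j, G) = 1*(-2) = -2)
156*(S(11, (-2 + 1) + 5) + s(-4*1, 5)) = 156*((-21 + 11 - 3*((-2 + 1) + 5) + 2*11² + ((-2 + 1) + 5)*11) - 2) = 156*((-21 + 11 - 3*(-1 + 5) + 2*121 + (-1 + 5)*11) - 2) = 156*((-21 + 11 - 3*4 + 242 + 4*11) - 2) = 156*((-21 + 11 - 12 + 242 + 44) - 2) = 156*(264 - 2) = 156*262 = 40872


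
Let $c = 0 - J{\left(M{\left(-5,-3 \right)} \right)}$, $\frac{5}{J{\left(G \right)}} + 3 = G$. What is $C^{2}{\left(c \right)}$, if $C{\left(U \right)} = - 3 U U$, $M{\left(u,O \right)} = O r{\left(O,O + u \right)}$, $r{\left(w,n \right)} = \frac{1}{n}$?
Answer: $\frac{2560000}{21609} \approx 118.47$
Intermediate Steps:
$M{\left(u,O \right)} = \frac{O}{O + u}$
$J{\left(G \right)} = \frac{5}{-3 + G}$
$c = \frac{40}{21}$ ($c = 0 - \frac{5}{-3 - \frac{3}{-3 - 5}} = 0 - \frac{5}{-3 - \frac{3}{-8}} = 0 - \frac{5}{-3 - - \frac{3}{8}} = 0 - \frac{5}{-3 + \frac{3}{8}} = 0 - \frac{5}{- \frac{21}{8}} = 0 - 5 \left(- \frac{8}{21}\right) = 0 - - \frac{40}{21} = 0 + \frac{40}{21} = \frac{40}{21} \approx 1.9048$)
$C{\left(U \right)} = - 3 U^{2}$
$C^{2}{\left(c \right)} = \left(- 3 \left(\frac{40}{21}\right)^{2}\right)^{2} = \left(\left(-3\right) \frac{1600}{441}\right)^{2} = \left(- \frac{1600}{147}\right)^{2} = \frac{2560000}{21609}$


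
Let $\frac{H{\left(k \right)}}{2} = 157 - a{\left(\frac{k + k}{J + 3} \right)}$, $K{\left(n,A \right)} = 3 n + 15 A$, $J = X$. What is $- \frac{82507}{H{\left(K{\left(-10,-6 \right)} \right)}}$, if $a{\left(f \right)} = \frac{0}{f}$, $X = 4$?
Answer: $- \frac{82507}{314} \approx -262.76$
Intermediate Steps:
$J = 4$
$a{\left(f \right)} = 0$
$H{\left(k \right)} = 314$ ($H{\left(k \right)} = 2 \left(157 - 0\right) = 2 \left(157 + 0\right) = 2 \cdot 157 = 314$)
$- \frac{82507}{H{\left(K{\left(-10,-6 \right)} \right)}} = - \frac{82507}{314}$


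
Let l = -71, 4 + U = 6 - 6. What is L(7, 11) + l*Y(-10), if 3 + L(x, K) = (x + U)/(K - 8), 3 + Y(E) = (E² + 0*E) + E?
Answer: -6179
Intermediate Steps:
U = -4 (U = -4 + (6 - 6) = -4 + 0 = -4)
Y(E) = -3 + E + E² (Y(E) = -3 + ((E² + 0*E) + E) = -3 + ((E² + 0) + E) = -3 + (E² + E) = -3 + (E + E²) = -3 + E + E²)
L(x, K) = -3 + (-4 + x)/(-8 + K) (L(x, K) = -3 + (x - 4)/(K - 8) = -3 + (-4 + x)/(-8 + K))
L(7, 11) + l*Y(-10) = (20 + 7 - 3*11)/(-8 + 11) - 71*(-3 - 10 + (-10)²) = (20 + 7 - 33)/3 - 71*(-3 - 10 + 100) = (⅓)*(-6) - 71*87 = -2 - 6177 = -6179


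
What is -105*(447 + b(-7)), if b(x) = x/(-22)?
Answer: -1033305/22 ≈ -46968.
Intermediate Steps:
b(x) = -x/22 (b(x) = x*(-1/22) = -x/22)
-105*(447 + b(-7)) = -105*(447 - 1/22*(-7)) = -105*(447 + 7/22) = -105*9841/22 = -1033305/22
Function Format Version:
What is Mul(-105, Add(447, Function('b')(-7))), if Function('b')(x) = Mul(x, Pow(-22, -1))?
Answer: Rational(-1033305, 22) ≈ -46968.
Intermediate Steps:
Function('b')(x) = Mul(Rational(-1, 22), x) (Function('b')(x) = Mul(x, Rational(-1, 22)) = Mul(Rational(-1, 22), x))
Mul(-105, Add(447, Function('b')(-7))) = Mul(-105, Add(447, Mul(Rational(-1, 22), -7))) = Mul(-105, Add(447, Rational(7, 22))) = Mul(-105, Rational(9841, 22)) = Rational(-1033305, 22)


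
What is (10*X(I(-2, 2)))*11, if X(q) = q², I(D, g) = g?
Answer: 440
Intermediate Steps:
(10*X(I(-2, 2)))*11 = (10*2²)*11 = (10*4)*11 = 40*11 = 440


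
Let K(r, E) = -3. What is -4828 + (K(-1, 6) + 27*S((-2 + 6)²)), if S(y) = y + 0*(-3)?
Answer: -4399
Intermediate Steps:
S(y) = y (S(y) = y + 0 = y)
-4828 + (K(-1, 6) + 27*S((-2 + 6)²)) = -4828 + (-3 + 27*(-2 + 6)²) = -4828 + (-3 + 27*4²) = -4828 + (-3 + 27*16) = -4828 + (-3 + 432) = -4828 + 429 = -4399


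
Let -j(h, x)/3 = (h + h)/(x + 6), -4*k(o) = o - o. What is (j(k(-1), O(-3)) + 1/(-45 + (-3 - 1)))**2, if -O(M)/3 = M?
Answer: 1/2401 ≈ 0.00041649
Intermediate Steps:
O(M) = -3*M
k(o) = 0 (k(o) = -(o - o)/4 = -1/4*0 = 0)
j(h, x) = -6*h/(6 + x) (j(h, x) = -3*(h + h)/(x + 6) = -3*2*h/(6 + x) = -6*h/(6 + x))
(j(k(-1), O(-3)) + 1/(-45 + (-3 - 1)))**2 = (-6*0/(6 - 3*(-3)) + 1/(-45 + (-3 - 1)))**2 = (-6*0/(6 + 9) + 1/(-45 - 4))**2 = (-6*0/15 + 1/(-49))**2 = (-6*0*1/15 - 1/49)**2 = (0 - 1/49)**2 = (-1/49)**2 = 1/2401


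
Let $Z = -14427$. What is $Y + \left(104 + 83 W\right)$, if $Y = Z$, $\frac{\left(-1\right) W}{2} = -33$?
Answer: $-8845$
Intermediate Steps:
$W = 66$ ($W = \left(-2\right) \left(-33\right) = 66$)
$Y = -14427$
$Y + \left(104 + 83 W\right) = -14427 + \left(104 + 83 \cdot 66\right) = -14427 + \left(104 + 5478\right) = -14427 + 5582 = -8845$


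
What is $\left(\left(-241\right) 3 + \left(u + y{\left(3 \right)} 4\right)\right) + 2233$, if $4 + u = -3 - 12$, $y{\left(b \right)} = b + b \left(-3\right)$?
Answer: $1467$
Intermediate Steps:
$y{\left(b \right)} = - 2 b$ ($y{\left(b \right)} = b - 3 b = - 2 b$)
$u = -19$ ($u = -4 - 15 = -19$)
$\left(\left(-241\right) 3 + \left(u + y{\left(3 \right)} 4\right)\right) + 2233 = \left(\left(-241\right) 3 + \left(-19 + \left(-2\right) 3 \cdot 4\right)\right) + 2233 = \left(-723 - 43\right) + 2233 = -766 + 2233 = 1467$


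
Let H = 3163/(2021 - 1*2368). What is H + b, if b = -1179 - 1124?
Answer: -802304/347 ≈ -2312.1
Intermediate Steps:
H = -3163/347 (H = 3163/(2021 - 2368) = 3163/(-347) = 3163*(-1/347) = -3163/347 ≈ -9.1153)
b = -2303
H + b = -3163/347 - 2303 = -802304/347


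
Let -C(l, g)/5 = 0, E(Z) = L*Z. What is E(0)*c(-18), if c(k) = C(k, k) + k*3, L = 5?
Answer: 0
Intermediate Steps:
E(Z) = 5*Z
C(l, g) = 0 (C(l, g) = -5*0 = 0)
c(k) = 3*k (c(k) = 0 + k*3 = 0 + 3*k = 3*k)
E(0)*c(-18) = (5*0)*(3*(-18)) = 0*(-54) = 0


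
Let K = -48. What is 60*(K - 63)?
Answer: -6660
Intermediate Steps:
60*(K - 63) = 60*(-48 - 63) = 60*(-111) = -6660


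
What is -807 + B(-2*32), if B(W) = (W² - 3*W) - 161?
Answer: 3320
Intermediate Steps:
B(W) = -161 + W² - 3*W
-807 + B(-2*32) = -807 + (-161 + (-2*32)² - (-6)*32) = -807 + (-161 + (-64)² - 3*(-64)) = -807 + (-161 + 4096 + 192) = -807 + 4127 = 3320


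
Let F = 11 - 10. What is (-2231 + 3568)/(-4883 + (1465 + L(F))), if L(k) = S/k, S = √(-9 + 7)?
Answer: -2284933/5841363 - 1337*I*√2/11682726 ≈ -0.39116 - 0.00016185*I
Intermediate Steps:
F = 1
S = I*√2 (S = √(-2) = I*√2 ≈ 1.4142*I)
L(k) = I*√2/k (L(k) = (I*√2)/k = I*√2/k)
(-2231 + 3568)/(-4883 + (1465 + L(F))) = (-2231 + 3568)/(-4883 + (1465 + I*√2/1)) = 1337/(-4883 + (1465 + I*√2*1)) = 1337/(-4883 + (1465 + I*√2)) = 1337/(-3418 + I*√2)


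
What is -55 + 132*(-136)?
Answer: -18007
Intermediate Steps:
-55 + 132*(-136) = -55 - 17952 = -18007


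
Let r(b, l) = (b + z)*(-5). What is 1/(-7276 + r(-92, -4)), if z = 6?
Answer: -1/6846 ≈ -0.00014607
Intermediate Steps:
r(b, l) = -30 - 5*b (r(b, l) = (b + 6)*(-5) = (6 + b)*(-5) = -30 - 5*b)
1/(-7276 + r(-92, -4)) = 1/(-7276 + (-30 - 5*(-92))) = 1/(-7276 + (-30 + 460)) = 1/(-7276 + 430) = 1/(-6846) = -1/6846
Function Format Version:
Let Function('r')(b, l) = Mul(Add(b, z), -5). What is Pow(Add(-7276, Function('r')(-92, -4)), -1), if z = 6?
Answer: Rational(-1, 6846) ≈ -0.00014607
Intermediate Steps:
Function('r')(b, l) = Add(-30, Mul(-5, b)) (Function('r')(b, l) = Mul(Add(b, 6), -5) = Mul(Add(6, b), -5) = Add(-30, Mul(-5, b)))
Pow(Add(-7276, Function('r')(-92, -4)), -1) = Pow(Add(-7276, Add(-30, Mul(-5, -92))), -1) = Pow(Add(-7276, Add(-30, 460)), -1) = Pow(Add(-7276, 430), -1) = Pow(-6846, -1) = Rational(-1, 6846)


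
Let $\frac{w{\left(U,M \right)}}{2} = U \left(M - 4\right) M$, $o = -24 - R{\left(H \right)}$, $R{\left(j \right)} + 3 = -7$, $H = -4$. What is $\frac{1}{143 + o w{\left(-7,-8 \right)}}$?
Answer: $\frac{1}{18959} \approx 5.2745 \cdot 10^{-5}$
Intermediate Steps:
$R{\left(j \right)} = -10$ ($R{\left(j \right)} = -3 - 7 = -10$)
$o = -14$ ($o = -24 - -10 = -24 + 10 = -14$)
$w{\left(U,M \right)} = 2 M U \left(-4 + M\right)$ ($w{\left(U,M \right)} = 2 U \left(M - 4\right) M = 2 U \left(-4 + M\right) M = 2 M U \left(-4 + M\right)$)
$\frac{1}{143 + o w{\left(-7,-8 \right)}} = \frac{1}{143 - 14 \cdot 2 \left(-8\right) \left(-7\right) \left(-4 - 8\right)} = \frac{1}{143 - 14 \cdot 2 \left(-8\right) \left(-7\right) \left(-12\right)} = \frac{1}{143 - -18816} = \frac{1}{143 + 18816} = \frac{1}{18959}$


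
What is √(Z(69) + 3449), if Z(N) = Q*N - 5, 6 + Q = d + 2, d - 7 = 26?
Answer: 33*√5 ≈ 73.790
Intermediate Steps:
d = 33 (d = 7 + 26 = 33)
Q = 29 (Q = -6 + (33 + 2) = -6 + 35 = 29)
Z(N) = -5 + 29*N (Z(N) = 29*N - 5 = -5 + 29*N)
√(Z(69) + 3449) = √((-5 + 29*69) + 3449) = √((-5 + 2001) + 3449) = √(1996 + 3449) = √5445 = 33*√5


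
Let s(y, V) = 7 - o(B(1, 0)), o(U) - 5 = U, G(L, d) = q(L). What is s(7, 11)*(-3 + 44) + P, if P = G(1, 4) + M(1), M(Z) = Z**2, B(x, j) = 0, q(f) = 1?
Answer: 84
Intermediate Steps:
G(L, d) = 1
o(U) = 5 + U
s(y, V) = 2 (s(y, V) = 7 - (5 + 0) = 7 - 1*5 = 7 - 5 = 2)
P = 2 (P = 1 + 1**2 = 1 + 1 = 2)
s(7, 11)*(-3 + 44) + P = 2*(-3 + 44) + 2 = 2*41 + 2 = 82 + 2 = 84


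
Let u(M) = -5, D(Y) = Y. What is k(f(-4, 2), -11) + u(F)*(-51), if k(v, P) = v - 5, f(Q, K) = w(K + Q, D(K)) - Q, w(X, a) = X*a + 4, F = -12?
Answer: 254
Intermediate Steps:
w(X, a) = 4 + X*a
f(Q, K) = 4 - Q + K*(K + Q) (f(Q, K) = (4 + (K + Q)*K) - Q = (4 + K*(K + Q)) - Q = 4 - Q + K*(K + Q))
k(v, P) = -5 + v
k(f(-4, 2), -11) + u(F)*(-51) = (-5 + (4 - 1*(-4) + 2*(2 - 4))) - 5*(-51) = (-5 + (4 + 4 + 2*(-2))) + 255 = (-5 + (4 + 4 - 4)) + 255 = (-5 + 4) + 255 = -1 + 255 = 254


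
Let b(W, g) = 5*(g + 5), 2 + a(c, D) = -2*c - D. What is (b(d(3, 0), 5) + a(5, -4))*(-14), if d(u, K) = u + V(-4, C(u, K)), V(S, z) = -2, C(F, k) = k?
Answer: -588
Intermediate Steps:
a(c, D) = -2 - D - 2*c (a(c, D) = -2 + (-2*c - D) = -2 + (-D - 2*c) = -2 - D - 2*c)
d(u, K) = -2 + u (d(u, K) = u - 2 = -2 + u)
b(W, g) = 25 + 5*g (b(W, g) = 5*(5 + g) = 25 + 5*g)
(b(d(3, 0), 5) + a(5, -4))*(-14) = ((25 + 5*5) + (-2 - 1*(-4) - 2*5))*(-14) = ((25 + 25) + (-2 + 4 - 10))*(-14) = (50 - 8)*(-14) = 42*(-14) = -588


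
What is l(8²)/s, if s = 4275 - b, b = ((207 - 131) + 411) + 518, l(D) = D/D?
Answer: 1/3270 ≈ 0.00030581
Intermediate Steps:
l(D) = 1
b = 1005 (b = (76 + 411) + 518 = 487 + 518 = 1005)
s = 3270 (s = 4275 - 1*1005 = 4275 - 1005 = 3270)
l(8²)/s = 1/3270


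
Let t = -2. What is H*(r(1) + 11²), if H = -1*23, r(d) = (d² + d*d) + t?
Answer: -2783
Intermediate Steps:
r(d) = -2 + 2*d² (r(d) = (d² + d*d) - 2 = (d² + d²) - 2 = 2*d² - 2 = -2 + 2*d²)
H = -23
H*(r(1) + 11²) = -23*((-2 + 2*1²) + 11²) = -23*((-2 + 2*1) + 121) = -23*((-2 + 2) + 121) = -23*(0 + 121) = -23*121 = -2783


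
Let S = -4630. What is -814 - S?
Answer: 3816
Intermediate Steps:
-814 - S = -814 - 1*(-4630) = -814 + 4630 = 3816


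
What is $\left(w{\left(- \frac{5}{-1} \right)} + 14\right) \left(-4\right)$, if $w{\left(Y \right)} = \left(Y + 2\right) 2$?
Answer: $-112$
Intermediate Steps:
$w{\left(Y \right)} = 4 + 2 Y$ ($w{\left(Y \right)} = \left(2 + Y\right) 2 = 4 + 2 Y$)
$\left(w{\left(- \frac{5}{-1} \right)} + 14\right) \left(-4\right) = \left(\left(4 + 2 \left(- \frac{5}{-1}\right)\right) + 14\right) \left(-4\right) = \left(\left(4 + 2 \left(\left(-5\right) \left(-1\right)\right)\right) + 14\right) \left(-4\right) = \left(\left(4 + 2 \cdot 5\right) + 14\right) \left(-4\right) = \left(\left(4 + 10\right) + 14\right) \left(-4\right) = \left(14 + 14\right) \left(-4\right) = 28 \left(-4\right) = -112$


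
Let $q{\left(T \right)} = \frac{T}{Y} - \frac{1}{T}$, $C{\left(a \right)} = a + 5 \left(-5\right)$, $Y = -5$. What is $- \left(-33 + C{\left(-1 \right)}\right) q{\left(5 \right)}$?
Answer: $- \frac{354}{5} \approx -70.8$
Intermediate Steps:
$C{\left(a \right)} = -25 + a$ ($C{\left(a \right)} = a - 25 = -25 + a$)
$q{\left(T \right)} = - \frac{1}{T} - \frac{T}{5}$ ($q{\left(T \right)} = \frac{T}{-5} - \frac{1}{T} = T \left(- \frac{1}{5}\right) - \frac{1}{T} = - \frac{T}{5} - \frac{1}{T} = - \frac{1}{T} - \frac{T}{5}$)
$- \left(-33 + C{\left(-1 \right)}\right) q{\left(5 \right)} = - \left(-33 - 26\right) \left(- \frac{1}{5} - 1\right) = - \left(-33 - 26\right) \left(\left(-1\right) \frac{1}{5} - 1\right) = - \left(-59\right) \left(- \frac{1}{5} - 1\right) = - \frac{\left(-59\right) \left(-6\right)}{5} = \left(-1\right) \frac{354}{5} = - \frac{354}{5}$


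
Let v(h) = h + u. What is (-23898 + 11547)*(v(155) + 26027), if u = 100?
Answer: -324608982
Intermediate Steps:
v(h) = 100 + h (v(h) = h + 100 = 100 + h)
(-23898 + 11547)*(v(155) + 26027) = (-23898 + 11547)*((100 + 155) + 26027) = -12351*(255 + 26027) = -12351*26282 = -324608982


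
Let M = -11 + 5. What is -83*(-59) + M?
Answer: 4891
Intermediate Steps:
M = -6
-83*(-59) + M = -83*(-59) - 6 = 4897 - 6 = 4891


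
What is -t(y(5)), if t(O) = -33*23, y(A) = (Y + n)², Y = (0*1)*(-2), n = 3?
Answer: 759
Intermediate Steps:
Y = 0 (Y = 0*(-2) = 0)
y(A) = 9 (y(A) = (0 + 3)² = 3² = 9)
t(O) = -759
-t(y(5)) = -1*(-759) = 759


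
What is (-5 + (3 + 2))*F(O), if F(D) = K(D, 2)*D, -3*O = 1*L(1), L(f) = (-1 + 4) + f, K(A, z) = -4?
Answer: 0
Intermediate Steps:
L(f) = 3 + f
O = -4/3 (O = -(3 + 1)/3 = -4/3 ≈ -1.3333)
F(D) = -4*D
(-5 + (3 + 2))*F(O) = (-5 + (3 + 2))*(-4*(-4/3)) = (-5 + 5)*(16/3) = 0*(16/3) = 0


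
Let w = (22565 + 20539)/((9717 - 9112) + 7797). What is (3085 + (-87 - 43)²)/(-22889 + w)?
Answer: -11993855/13733591 ≈ -0.87332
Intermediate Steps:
w = 21552/4201 (w = 43104/(605 + 7797) = 43104/8402 = 43104*(1/8402) = 21552/4201 ≈ 5.1302)
(3085 + (-87 - 43)²)/(-22889 + w) = (3085 + (-87 - 43)²)/(-22889 + 21552/4201) = (3085 + (-130)²)/(-96135137/4201) = (3085 + 16900)*(-4201/96135137) = 19985*(-4201/96135137) = -11993855/13733591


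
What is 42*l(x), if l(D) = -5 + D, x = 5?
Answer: 0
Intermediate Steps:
42*l(x) = 42*(-5 + 5) = 42*0 = 0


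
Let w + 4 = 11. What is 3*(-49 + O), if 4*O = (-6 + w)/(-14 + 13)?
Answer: -591/4 ≈ -147.75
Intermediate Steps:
w = 7 (w = -4 + 11 = 7)
O = -¼ (O = ((-6 + 7)/(-14 + 13))/4 = (1/(-1))/4 = (1*(-1))/4 = (¼)*(-1) = -¼ ≈ -0.25000)
3*(-49 + O) = 3*(-49 - ¼) = 3*(-197/4) = -591/4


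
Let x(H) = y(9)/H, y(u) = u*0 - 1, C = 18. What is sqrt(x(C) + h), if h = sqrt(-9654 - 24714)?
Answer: sqrt(-2 + 288*I*sqrt(537))/6 ≈ 9.6263 + 9.6292*I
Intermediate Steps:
y(u) = -1 (y(u) = 0 - 1 = -1)
x(H) = -1/H
h = 8*I*sqrt(537) (h = sqrt(-34368) = 8*I*sqrt(537) ≈ 185.39*I)
sqrt(x(C) + h) = sqrt(-1/18 + 8*I*sqrt(537))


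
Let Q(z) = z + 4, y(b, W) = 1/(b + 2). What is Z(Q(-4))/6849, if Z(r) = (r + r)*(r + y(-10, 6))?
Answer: 0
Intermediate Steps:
y(b, W) = 1/(2 + b)
Q(z) = 4 + z
Z(r) = 2*r*(-⅛ + r) (Z(r) = (r + r)*(r + 1/(2 - 10)) = (2*r)*(r + 1/(-8)) = (2*r)*(r - ⅛) = (2*r)*(-⅛ + r) = 2*r*(-⅛ + r))
Z(Q(-4))/6849 = ((4 - 4)*(-1 + 8*(4 - 4))/4)/6849 = ((¼)*0*(-1 + 8*0))*(1/6849) = ((¼)*0*(-1 + 0))*(1/6849) = ((¼)*0*(-1))*(1/6849) = 0*(1/6849) = 0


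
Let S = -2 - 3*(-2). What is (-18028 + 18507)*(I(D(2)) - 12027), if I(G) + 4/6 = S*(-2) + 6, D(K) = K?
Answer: -17286631/3 ≈ -5.7622e+6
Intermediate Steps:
S = 4 (S = -2 + 6 = 4)
I(G) = -8/3 (I(G) = -⅔ + (4*(-2) + 6) = -⅔ + (-8 + 6) = -⅔ - 2 = -8/3)
(-18028 + 18507)*(I(D(2)) - 12027) = (-18028 + 18507)*(-8/3 - 12027) = 479*(-36089/3) = -17286631/3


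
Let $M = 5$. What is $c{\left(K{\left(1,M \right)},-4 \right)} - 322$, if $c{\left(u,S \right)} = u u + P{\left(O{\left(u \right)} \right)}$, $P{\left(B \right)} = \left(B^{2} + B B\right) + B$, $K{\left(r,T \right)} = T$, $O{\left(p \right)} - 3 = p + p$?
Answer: $54$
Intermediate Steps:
$O{\left(p \right)} = 3 + 2 p$ ($O{\left(p \right)} = 3 + \left(p + p\right) = 3 + 2 p$)
$P{\left(B \right)} = B + 2 B^{2}$ ($P{\left(B \right)} = \left(B^{2} + B^{2}\right) + B = 2 B^{2} + B = B + 2 B^{2}$)
$c{\left(u,S \right)} = u^{2} + \left(3 + 2 u\right) \left(7 + 4 u\right)$ ($c{\left(u,S \right)} = u u + \left(3 + 2 u\right) \left(1 + 2 \left(3 + 2 u\right)\right) = u^{2} + \left(3 + 2 u\right) \left(1 + \left(6 + 4 u\right)\right) = u^{2} + \left(3 + 2 u\right) \left(7 + 4 u\right)$)
$c{\left(K{\left(1,M \right)},-4 \right)} - 322 = \left(21 + 9 \cdot 5^{2} + 26 \cdot 5\right) - 322 = \left(21 + 9 \cdot 25 + 130\right) - 322 = \left(21 + 225 + 130\right) - 322 = 376 - 322 = 54$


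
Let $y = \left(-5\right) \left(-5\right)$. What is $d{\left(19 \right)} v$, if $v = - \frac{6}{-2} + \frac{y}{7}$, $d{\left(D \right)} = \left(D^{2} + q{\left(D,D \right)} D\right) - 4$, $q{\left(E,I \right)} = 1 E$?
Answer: $\frac{33028}{7} \approx 4718.3$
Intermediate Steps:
$q{\left(E,I \right)} = E$
$y = 25$
$d{\left(D \right)} = -4 + 2 D^{2}$ ($d{\left(D \right)} = \left(D^{2} + D D\right) - 4 = \left(D^{2} + D^{2}\right) - 4 = 2 D^{2} - 4 = -4 + 2 D^{2}$)
$v = \frac{46}{7}$ ($v = - \frac{6}{-2} + \frac{25}{7} = \left(-6\right) \left(- \frac{1}{2}\right) + 25 \cdot \frac{1}{7} = 3 + \frac{25}{7} = \frac{46}{7} \approx 6.5714$)
$d{\left(19 \right)} v = \left(-4 + 2 \cdot 19^{2}\right) \frac{46}{7} = \left(-4 + 2 \cdot 361\right) \frac{46}{7} = \left(-4 + 722\right) \frac{46}{7} = 718 \cdot \frac{46}{7} = \frac{33028}{7}$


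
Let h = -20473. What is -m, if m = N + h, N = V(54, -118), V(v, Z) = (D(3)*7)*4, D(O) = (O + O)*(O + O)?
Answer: 19465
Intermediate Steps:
D(O) = 4*O**2 (D(O) = (2*O)*(2*O) = 4*O**2)
V(v, Z) = 1008 (V(v, Z) = ((4*3**2)*7)*4 = ((4*9)*7)*4 = (36*7)*4 = 252*4 = 1008)
N = 1008
m = -19465 (m = 1008 - 20473 = -19465)
-m = -1*(-19465) = 19465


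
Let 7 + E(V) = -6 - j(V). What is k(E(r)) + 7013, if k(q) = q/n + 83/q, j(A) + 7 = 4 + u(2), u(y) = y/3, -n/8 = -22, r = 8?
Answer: 7397447/1056 ≈ 7005.2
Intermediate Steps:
n = 176 (n = -8*(-22) = 176)
u(y) = y/3 (u(y) = y*(⅓) = y/3)
j(A) = -7/3 (j(A) = -7 + (4 + (⅓)*2) = -7 + (4 + ⅔) = -7 + 14/3 = -7/3)
E(V) = -32/3 (E(V) = -7 + (-6 - 1*(-7/3)) = -7 + (-6 + 7/3) = -7 - 11/3 = -32/3)
k(q) = 83/q + q/176 (k(q) = q/176 + 83/q = 83/q + q/176)
k(E(r)) + 7013 = (83/(-32/3) + (1/176)*(-32/3)) + 7013 = (83*(-3/32) - 2/33) + 7013 = (-249/32 - 2/33) + 7013 = -8281/1056 + 7013 = 7397447/1056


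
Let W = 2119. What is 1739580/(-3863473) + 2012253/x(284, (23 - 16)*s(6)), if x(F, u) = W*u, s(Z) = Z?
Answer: 2539821997943/114613790018 ≈ 22.160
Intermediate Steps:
x(F, u) = 2119*u
1739580/(-3863473) + 2012253/x(284, (23 - 16)*s(6)) = 1739580/(-3863473) + 2012253/((2119*((23 - 16)*6))) = 1739580*(-1/3863473) + 2012253/((2119*(7*6))) = -1739580/3863473 + 2012253/((2119*42)) = -1739580/3863473 + 2012253/88998 = -1739580/3863473 + 2012253*(1/88998) = -1739580/3863473 + 670751/29666 = 2539821997943/114613790018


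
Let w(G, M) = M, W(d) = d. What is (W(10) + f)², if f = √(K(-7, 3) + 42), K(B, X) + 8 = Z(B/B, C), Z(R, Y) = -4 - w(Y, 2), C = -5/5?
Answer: 128 + 40*√7 ≈ 233.83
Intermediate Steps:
C = -1 (C = -5*⅕ = -1)
Z(R, Y) = -6 (Z(R, Y) = -4 - 1*2 = -4 - 2 = -6)
K(B, X) = -14 (K(B, X) = -8 - 6 = -14)
f = 2*√7 (f = √(-14 + 42) = √28 = 2*√7 ≈ 5.2915)
(W(10) + f)² = (10 + 2*√7)²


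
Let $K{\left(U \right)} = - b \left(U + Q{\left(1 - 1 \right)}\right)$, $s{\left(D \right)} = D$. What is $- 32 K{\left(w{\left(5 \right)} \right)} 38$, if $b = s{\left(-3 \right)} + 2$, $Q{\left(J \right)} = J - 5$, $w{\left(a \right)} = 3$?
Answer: $2432$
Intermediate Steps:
$Q{\left(J \right)} = -5 + J$
$b = -1$ ($b = -3 + 2 = -1$)
$K{\left(U \right)} = -5 + U$ ($K{\left(U \right)} = - \left(-1\right) \left(U + \left(-5 + \left(1 - 1\right)\right)\right) = - \left(-1\right) \left(U + \left(-5 + 0\right)\right) = - \left(-1\right) \left(U - 5\right) = - \left(-1\right) \left(-5 + U\right) = - (5 - U) = -5 + U$)
$- 32 K{\left(w{\left(5 \right)} \right)} 38 = - 32 \left(-5 + 3\right) 38 = \left(-32\right) \left(-2\right) 38 = 64 \cdot 38 = 2432$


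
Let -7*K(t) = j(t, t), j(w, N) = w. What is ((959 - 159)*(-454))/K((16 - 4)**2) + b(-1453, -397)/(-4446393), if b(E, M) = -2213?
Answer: 235510622539/13339179 ≈ 17656.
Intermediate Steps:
K(t) = -t/7
((959 - 159)*(-454))/K((16 - 4)**2) + b(-1453, -397)/(-4446393) = ((959 - 159)*(-454))/((-(16 - 4)**2/7)) - 2213/(-4446393) = (800*(-454))/((-1/7*12**2)) - 2213*(-1/4446393) = -363200/((-1/7*144)) + 2213/4446393 = -363200/(-144/7) + 2213/4446393 = -363200*(-7/144) + 2213/4446393 = 158900/9 + 2213/4446393 = 235510622539/13339179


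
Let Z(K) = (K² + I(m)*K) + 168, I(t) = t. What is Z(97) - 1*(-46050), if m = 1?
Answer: 55724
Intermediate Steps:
Z(K) = 168 + K + K² (Z(K) = (K² + 1*K) + 168 = (K² + K) + 168 = (K + K²) + 168 = 168 + K + K²)
Z(97) - 1*(-46050) = (168 + 97 + 97²) - 1*(-46050) = (168 + 97 + 9409) + 46050 = 9674 + 46050 = 55724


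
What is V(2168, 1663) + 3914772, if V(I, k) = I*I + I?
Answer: 8617164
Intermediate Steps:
V(I, k) = I + I² (V(I, k) = I² + I = I + I²)
V(2168, 1663) + 3914772 = 2168*(1 + 2168) + 3914772 = 2168*2169 + 3914772 = 4702392 + 3914772 = 8617164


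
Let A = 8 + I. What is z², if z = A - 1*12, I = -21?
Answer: 625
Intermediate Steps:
A = -13 (A = 8 - 21 = -13)
z = -25 (z = -13 - 1*12 = -13 - 12 = -25)
z² = (-25)² = 625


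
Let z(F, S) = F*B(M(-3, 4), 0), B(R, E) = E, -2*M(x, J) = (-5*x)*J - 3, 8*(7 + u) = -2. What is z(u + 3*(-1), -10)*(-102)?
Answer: 0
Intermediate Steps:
u = -29/4 (u = -7 + (⅛)*(-2) = -7 - ¼ = -29/4 ≈ -7.2500)
M(x, J) = 3/2 + 5*J*x/2 (M(x, J) = -((-5*x)*J - 3)/2 = -(-5*J*x - 3)/2 = -(-3 - 5*J*x)/2 = 3/2 + 5*J*x/2)
z(F, S) = 0 (z(F, S) = F*0 = 0)
z(u + 3*(-1), -10)*(-102) = 0*(-102) = 0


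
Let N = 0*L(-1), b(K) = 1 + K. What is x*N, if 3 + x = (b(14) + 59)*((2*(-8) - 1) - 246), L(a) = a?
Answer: 0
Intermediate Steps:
N = 0 (N = 0*(-1) = 0)
x = -19465 (x = -3 + ((1 + 14) + 59)*((2*(-8) - 1) - 246) = -3 + (15 + 59)*((-16 - 1) - 246) = -3 + 74*(-17 - 246) = -3 + 74*(-263) = -3 - 19462 = -19465)
x*N = -19465*0 = 0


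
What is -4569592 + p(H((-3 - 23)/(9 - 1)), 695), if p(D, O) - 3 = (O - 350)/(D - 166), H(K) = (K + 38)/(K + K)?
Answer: -1357168531/297 ≈ -4.5696e+6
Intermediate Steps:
H(K) = (38 + K)/(2*K) (H(K) = (38 + K)/((2*K)) = (38 + K)*(1/(2*K)) = (38 + K)/(2*K))
p(D, O) = 3 + (-350 + O)/(-166 + D) (p(D, O) = 3 + (O - 350)/(D - 166) = 3 + (-350 + O)/(-166 + D))
-4569592 + p(H((-3 - 23)/(9 - 1)), 695) = -4569592 + (-848 + 695 + 3*((38 + (-3 - 23)/(9 - 1))/(2*(((-3 - 23)/(9 - 1))))))/(-166 + (38 + (-3 - 23)/(9 - 1))/(2*(((-3 - 23)/(9 - 1))))) = -4569592 + (-848 + 695 + 3*((38 - 26/8)/(2*((-26/8)))))/(-166 + (38 - 26/8)/(2*((-26/8)))) = -4569592 + (-848 + 695 + 3*((38 - 26*⅛)/(2*((-26*⅛)))))/(-166 + (38 - 26*⅛)/(2*((-26*⅛)))) = -4569592 + (-848 + 695 + 3*((38 - 13/4)/(2*(-13/4))))/(-166 + (38 - 13/4)/(2*(-13/4))) = -4569592 + (-848 + 695 + 3*((½)*(-4/13)*(139/4)))/(-166 + (½)*(-4/13)*(139/4)) = -4569592 + (-848 + 695 + 3*(-139/26))/(-166 - 139/26) = -4569592 + (-848 + 695 - 417/26)/(-4455/26) = -4569592 - 26/4455*(-4395/26) = -4569592 + 293/297 = -1357168531/297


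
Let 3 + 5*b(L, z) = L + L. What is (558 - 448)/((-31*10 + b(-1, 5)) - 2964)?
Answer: -22/655 ≈ -0.033588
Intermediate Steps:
b(L, z) = -⅗ + 2*L/5 (b(L, z) = -⅗ + (L + L)/5 = -⅗ + (2*L)/5 = -⅗ + 2*L/5)
(558 - 448)/((-31*10 + b(-1, 5)) - 2964) = (558 - 448)/((-31*10 + (-⅗ + (⅖)*(-1))) - 2964) = 110/((-310 + (-⅗ - ⅖)) - 2964) = 110/((-310 - 1) - 2964) = 110/(-311 - 2964) = 110/(-3275) = 110*(-1/3275) = -22/655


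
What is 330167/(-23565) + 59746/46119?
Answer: -4606352461/362264745 ≈ -12.715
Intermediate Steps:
330167/(-23565) + 59746/46119 = 330167*(-1/23565) + 59746*(1/46119) = -330167/23565 + 59746/46119 = -4606352461/362264745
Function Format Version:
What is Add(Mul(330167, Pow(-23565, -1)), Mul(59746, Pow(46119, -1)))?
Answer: Rational(-4606352461, 362264745) ≈ -12.715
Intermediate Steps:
Add(Mul(330167, Pow(-23565, -1)), Mul(59746, Pow(46119, -1))) = Add(Mul(330167, Rational(-1, 23565)), Mul(59746, Rational(1, 46119))) = Add(Rational(-330167, 23565), Rational(59746, 46119)) = Rational(-4606352461, 362264745)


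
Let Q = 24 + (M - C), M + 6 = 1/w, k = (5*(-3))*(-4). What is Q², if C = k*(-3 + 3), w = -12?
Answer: 46225/144 ≈ 321.01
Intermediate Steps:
k = 60 (k = -15*(-4) = 60)
C = 0 (C = 60*(-3 + 3) = 60*0 = 0)
M = -73/12 (M = -6 + 1/(-12) = -6 - 1/12 = -73/12 ≈ -6.0833)
Q = 215/12 (Q = 24 + (-73/12 - 1*0) = 24 + (-73/12 + 0) = 24 - 73/12 = 215/12 ≈ 17.917)
Q² = (215/12)² = 46225/144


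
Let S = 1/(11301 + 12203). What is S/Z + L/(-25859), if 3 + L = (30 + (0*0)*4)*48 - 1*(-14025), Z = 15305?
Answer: -5562125442781/9302224970480 ≈ -0.59793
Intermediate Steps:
S = 1/23504 ≈ 4.2546e-5
L = 15462 (L = -3 + ((30 + (0*0)*4)*48 - 1*(-14025)) = -3 + ((30 + 0*4)*48 + 14025) = -3 + ((30 + 0)*48 + 14025) = -3 + (30*48 + 14025) = -3 + (1440 + 14025) = -3 + 15465 = 15462)
S/Z + L/(-25859) = (1/23504)/15305 + 15462/(-25859) = (1/23504)*(1/15305) + 15462*(-1/25859) = 1/359728720 - 15462/25859 = -5562125442781/9302224970480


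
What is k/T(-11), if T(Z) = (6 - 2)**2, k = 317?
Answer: 317/16 ≈ 19.813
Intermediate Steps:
T(Z) = 16 (T(Z) = 4**2 = 16)
k/T(-11) = 317/16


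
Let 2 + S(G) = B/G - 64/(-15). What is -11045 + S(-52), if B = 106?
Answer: -4307461/390 ≈ -11045.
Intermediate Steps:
S(G) = 34/15 + 106/G (S(G) = -2 + (106/G - 64/(-15)) = -2 + (106/G - 64*(-1/15)) = -2 + (106/G + 64/15) = -2 + (64/15 + 106/G) = 34/15 + 106/G)
-11045 + S(-52) = -11045 + (34/15 + 106/(-52)) = -11045 + (34/15 + 106*(-1/52)) = -11045 + (34/15 - 53/26) = -11045 + 89/390 = -4307461/390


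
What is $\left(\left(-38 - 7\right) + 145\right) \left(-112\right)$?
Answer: $-11200$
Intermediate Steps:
$\left(\left(-38 - 7\right) + 145\right) \left(-112\right) = \left(-45 + 145\right) \left(-112\right) = 100 \left(-112\right) = -11200$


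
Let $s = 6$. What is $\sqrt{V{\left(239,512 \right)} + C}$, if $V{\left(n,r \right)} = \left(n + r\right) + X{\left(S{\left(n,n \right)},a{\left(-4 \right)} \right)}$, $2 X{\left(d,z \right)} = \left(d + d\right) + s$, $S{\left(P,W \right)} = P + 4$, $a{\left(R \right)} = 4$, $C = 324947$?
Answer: $18 \sqrt{1006} \approx 570.92$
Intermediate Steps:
$S{\left(P,W \right)} = 4 + P$
$X{\left(d,z \right)} = 3 + d$ ($X{\left(d,z \right)} = \frac{\left(d + d\right) + 6}{2} = \frac{2 d + 6}{2} = \frac{6 + 2 d}{2} = 3 + d$)
$V{\left(n,r \right)} = 7 + r + 2 n$ ($V{\left(n,r \right)} = \left(n + r\right) + \left(3 + \left(4 + n\right)\right) = \left(n + r\right) + \left(7 + n\right) = 7 + r + 2 n$)
$\sqrt{V{\left(239,512 \right)} + C} = \sqrt{\left(7 + 512 + 2 \cdot 239\right) + 324947} = \sqrt{\left(7 + 512 + 478\right) + 324947} = \sqrt{997 + 324947} = \sqrt{325944} = 18 \sqrt{1006}$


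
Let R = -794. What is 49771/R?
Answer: -49771/794 ≈ -62.684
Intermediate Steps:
49771/R = 49771/(-794) = 49771*(-1/794) = -49771/794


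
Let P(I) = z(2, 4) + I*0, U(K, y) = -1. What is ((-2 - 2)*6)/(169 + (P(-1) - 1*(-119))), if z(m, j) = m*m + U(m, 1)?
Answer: -8/97 ≈ -0.082474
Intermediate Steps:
z(m, j) = -1 + m² (z(m, j) = m*m - 1 = m² - 1 = -1 + m²)
P(I) = 3 (P(I) = (-1 + 2²) + I*0 = (-1 + 4) + 0 = 3 + 0 = 3)
((-2 - 2)*6)/(169 + (P(-1) - 1*(-119))) = ((-2 - 2)*6)/(169 + (3 - 1*(-119))) = (-4*6)/(169 + (3 + 119)) = -24/(169 + 122) = -24/291 = -24*1/291 = -8/97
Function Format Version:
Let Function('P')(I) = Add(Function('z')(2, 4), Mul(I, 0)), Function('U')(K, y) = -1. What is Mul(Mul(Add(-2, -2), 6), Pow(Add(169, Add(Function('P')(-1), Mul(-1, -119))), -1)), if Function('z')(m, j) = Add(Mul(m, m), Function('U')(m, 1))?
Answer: Rational(-8, 97) ≈ -0.082474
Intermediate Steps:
Function('z')(m, j) = Add(-1, Pow(m, 2)) (Function('z')(m, j) = Add(Mul(m, m), -1) = Add(Pow(m, 2), -1) = Add(-1, Pow(m, 2)))
Function('P')(I) = 3 (Function('P')(I) = Add(Add(-1, Pow(2, 2)), Mul(I, 0)) = Add(Add(-1, 4), 0) = Add(3, 0) = 3)
Mul(Mul(Add(-2, -2), 6), Pow(Add(169, Add(Function('P')(-1), Mul(-1, -119))), -1)) = Mul(Mul(Add(-2, -2), 6), Pow(Add(169, Add(3, Mul(-1, -119))), -1)) = Mul(Mul(-4, 6), Pow(Add(169, Add(3, 119)), -1)) = Mul(-24, Pow(Add(169, 122), -1)) = Mul(-24, Pow(291, -1)) = Mul(-24, Rational(1, 291)) = Rational(-8, 97)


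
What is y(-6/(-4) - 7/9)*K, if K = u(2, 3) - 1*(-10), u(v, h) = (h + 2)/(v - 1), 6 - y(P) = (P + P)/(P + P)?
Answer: 75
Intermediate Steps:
y(P) = 5 (y(P) = 6 - (P + P)/(P + P) = 6 - 2*P/(2*P) = 6 - 2*P*1/(2*P) = 6 - 1*1 = 6 - 1 = 5)
u(v, h) = (2 + h)/(-1 + v)
K = 15 (K = (2 + 3)/(-1 + 2) - 1*(-10) = 5/1 + 10 = 1*5 + 10 = 5 + 10 = 15)
y(-6/(-4) - 7/9)*K = 5*15 = 75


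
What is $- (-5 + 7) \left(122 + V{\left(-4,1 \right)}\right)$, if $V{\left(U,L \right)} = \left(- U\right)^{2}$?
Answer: $-276$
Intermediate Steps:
$V{\left(U,L \right)} = U^{2}$
$- (-5 + 7) \left(122 + V{\left(-4,1 \right)}\right) = - (-5 + 7) \left(122 + \left(-4\right)^{2}\right) = \left(-1\right) 2 \left(122 + 16\right) = \left(-2\right) 138 = -276$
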